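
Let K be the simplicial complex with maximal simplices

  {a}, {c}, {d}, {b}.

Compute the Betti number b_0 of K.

b_0 = 4.

Fix the vertex order a < b < c < d and write every simplex with vertices in increasing order. Then dim K = 0 and the simplices of K are:

  0-simplices (4): a, b, c, d

Hence C_0 ≅ Z^4.

From H_k ≅ ker(∂_k) / im(∂_{k+1}) we obtain:

  H_0: rank C_0 − rank ∂_1 = 4 − 0 = 4, and there is no ∂_1, so H_0 ≅ Z^4.

(K is a triangulation of a set of 4 points.)

Hence the Betti numbers are b_0 = 4.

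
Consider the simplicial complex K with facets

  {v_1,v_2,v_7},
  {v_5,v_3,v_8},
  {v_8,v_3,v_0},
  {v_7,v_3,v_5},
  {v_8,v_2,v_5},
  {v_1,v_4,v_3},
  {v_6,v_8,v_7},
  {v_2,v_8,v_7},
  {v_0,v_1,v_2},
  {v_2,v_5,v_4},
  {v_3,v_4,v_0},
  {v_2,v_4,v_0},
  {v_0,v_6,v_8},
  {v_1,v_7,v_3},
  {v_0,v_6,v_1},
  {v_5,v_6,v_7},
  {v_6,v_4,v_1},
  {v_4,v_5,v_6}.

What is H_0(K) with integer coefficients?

H_0 = Z.

Take the total order v_0 < v_1 < v_2 < v_3 < v_4 < v_5 < v_6 < v_7 < v_8 on the vertex set. Then K (dimension 2) consists of the simplices:

  0-simplices (9): [v_0], [v_1], [v_2], [v_3], [v_4], [v_5], [v_6], [v_7], [v_8]
  1-simplices (27): (27 of them)
  2-simplices (18): (18 of them)

Hence C_0 ≅ Z^9, C_1 ≅ Z^27, C_2 ≅ Z^18.

The boundary map ∂_1: C_1 → C_0 sends each edge [p,q] (with p < q) to q − p. For instance
  ∂[v_1,v_4] = [v_4] − [v_1].
This gives a 9×27 integer matrix of rank 8; reducing to Smith normal form yields diagonal entries (1,1,1,1,1,1,1,1).

The boundary map ∂_2: C_2 → C_1 acts by ∂[p,q,r] = [q,r] − [p,r] + [p,q]. For instance
  ∂[v_0,v_3,v_8] = [v_3,v_8] − [v_0,v_8] + [v_0,v_3],
  ∂[v_4,v_5,v_6] = [v_5,v_6] − [v_4,v_6] + [v_4,v_5].
The 27×18 boundary matrix has rank 18 and Smith normal form diag(1,1,1,1,1,1,1,1,1,1,1,1,1,1,1,1,1,2).

Now H_k = ker ∂_k / im ∂_{k+1}, so:

  H_0: rank C_0 − rank ∂_1 = 9 − 8 = 1, and the invariant factors of ∂_1 are all 1, so H_0 ≅ Z.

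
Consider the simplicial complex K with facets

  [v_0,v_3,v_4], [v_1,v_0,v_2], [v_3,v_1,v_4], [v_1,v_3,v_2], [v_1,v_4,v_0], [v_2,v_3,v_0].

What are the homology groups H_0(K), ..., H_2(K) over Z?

We work with the vertex ordering v_0 < v_1 < v_2 < v_3 < v_4. The simplices of K, each written with vertices in increasing order, are:

  0-simplices (5): [v_0], [v_1], [v_2], [v_3], [v_4]
  1-simplices (9): [v_0,v_1], [v_0,v_2], [v_0,v_3], [v_0,v_4], [v_1,v_2], [v_1,v_3], [v_1,v_4], [v_2,v_3], [v_3,v_4]
  2-simplices (6): [v_0,v_1,v_2], [v_0,v_1,v_4], [v_0,v_2,v_3], [v_0,v_3,v_4], [v_1,v_2,v_3], [v_1,v_3,v_4]

so the chain groups are C_0 ≅ Z^5, C_1 ≅ Z^9, C_2 ≅ Z^6.

Boundary ∂_1: C_1 → C_0 sends each edge [p,q] (with p < q) to q − p.
As a 5×9 matrix over Z this has rank 4, with invariant factors (1,1,1,1).

Boundary ∂_2: C_2 → C_1 acts by ∂[p,q,r] = [q,r] − [p,r] + [p,q]. For instance
  ∂[v_0,v_1,v_2] = [v_1,v_2] − [v_0,v_2] + [v_0,v_1],
  ∂[v_0,v_1,v_4] = [v_1,v_4] − [v_0,v_4] + [v_0,v_1].
As a 9×6 matrix over Z this has rank 5, with invariant factors (1,1,1,1,1).

From H_k ≅ ker(∂_k) / im(∂_{k+1}) we obtain:

  H_0: rank C_0 − rank ∂_1 = 5 − 4 = 1, and the invariant factors of ∂_1 are all 1, so H_0 = Z.
  H_1: rank ker ∂_1 − rank ∂_2 = (9 − 4) − 5 = 0, and the invariant factors of ∂_2 are all 1, so H_1 = 0.
  H_2: rank ker ∂_2 − rank ∂_3 = (6 − 5) − 0 = 1, and there is no ∂_3, so H_2 = Z.

(K is a triangulation of the 2-sphere S^2.)

H_0 ≅ Z,  H_1 = 0,  H_2 ≅ Z.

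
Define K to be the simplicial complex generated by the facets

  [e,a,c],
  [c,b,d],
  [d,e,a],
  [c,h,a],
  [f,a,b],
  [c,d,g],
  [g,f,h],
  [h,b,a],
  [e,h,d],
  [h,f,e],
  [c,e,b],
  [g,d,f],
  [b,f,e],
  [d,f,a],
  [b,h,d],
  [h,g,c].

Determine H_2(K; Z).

H_2 = Z.

Fix the vertex order a < b < c < d < e < f < g < h and write every simplex with vertices in increasing order. Then dim K = 2 and the simplices of K are:

  0-simplices (8): a, b, c, d, e, f, g, h
  1-simplices (24): ab, ac, ad, ae, af, ah, bc, bd, be, bf, bh, cd, ce, cg, ch, de, df, dg, dh, ef, eh, fg, fh, gh
  2-simplices (16): abf, abh, ace, ach, ade, adf, bcd, bce, bdh, bef, cdg, cgh, deh, dfg, efh, fgh

Hence C_0 ≅ Z^8, C_1 ≅ Z^24, C_2 ≅ Z^16.

∂_1: C_1 → C_0 sends each edge [p,q] (with p < q) to q − p. For instance
  ∂ad = d − a.
The resulting 8×24 matrix has rank 7, and its Smith normal form has invariant factors (1,1,1,1,1,1,1).

Boundary ∂_2: C_2 → C_1 acts by ∂[p,q,r] = [q,r] − [p,r] + [p,q]. For instance
  ∂adf = df − af + ad,
  ∂bcd = cd − bd + bc.
The 24×16 boundary matrix has rank 15 and Smith normal form diag(1,1,1,1,1,1,1,1,1,1,1,1,1,1,1).

Reading off H_k = ker ∂_k / im ∂_{k+1}:

  H_2: rank ker ∂_2 − rank ∂_3 = (16 − 15) − 0 = 1, and there is no ∂_3, so H_2 ≅ Z.

(K is a triangulation of the torus T^2.)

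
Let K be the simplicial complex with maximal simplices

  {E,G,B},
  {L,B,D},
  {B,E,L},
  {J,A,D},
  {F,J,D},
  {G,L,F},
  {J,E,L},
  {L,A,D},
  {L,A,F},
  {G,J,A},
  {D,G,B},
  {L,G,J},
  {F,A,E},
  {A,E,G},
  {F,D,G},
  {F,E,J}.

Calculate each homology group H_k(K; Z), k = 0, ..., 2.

H_0 ≅ Z,  H_1 ≅ Z^2,  H_2 ≅ Z.

We work with the vertex ordering A < B < D < E < F < G < J < L. The simplices of K, each written with vertices in increasing order, are:

  0-simplices (8): A, B, D, E, F, G, J, L
  1-simplices (24): AD, AE, AF, AG, AJ, AL, BD, BE, BG, BL, DF, DG, DJ, DL, EF, EG, EJ, EL, FG, FJ, FL, GJ, GL, JL
  2-simplices (16): ADJ, ADL, AEF, AEG, AFL, AGJ, BDG, BDL, BEG, BEL, DFG, DFJ, EFJ, EJL, FGL, GJL

so the chain groups are C_0 ≅ Z^8, C_1 ≅ Z^24, C_2 ≅ Z^16.

∂_1: C_1 → C_0 is given by ∂[p,q] = [q] − [p].
The resulting 8×24 matrix has rank 7, and its Smith normal form has invariant factors (1,1,1,1,1,1,1).

Boundary ∂_2: C_2 → C_1 acts by ∂[p,q,r] = [q,r] − [p,r] + [p,q]. For instance
  ∂BEG = EG − BG + BE,
  ∂BDL = DL − BL + BD.
As a 24×16 matrix over Z this has rank 15, with invariant factors (1,1,1,1,1,1,1,1,1,1,1,1,1,1,1).

Reading off H_k = ker ∂_k / im ∂_{k+1}:

  H_0: rank C_0 − rank ∂_1 = 8 − 7 = 1, and the invariant factors of ∂_1 are all 1, so H_0 ≅ Z.
  H_1: rank ker ∂_1 − rank ∂_2 = (24 − 7) − 15 = 2, and the invariant factors of ∂_2 are all 1, so H_1 ≅ Z^2.
  H_2: rank ker ∂_2 − rank ∂_3 = (16 − 15) − 0 = 1, and there is no ∂_3, so H_2 ≅ Z.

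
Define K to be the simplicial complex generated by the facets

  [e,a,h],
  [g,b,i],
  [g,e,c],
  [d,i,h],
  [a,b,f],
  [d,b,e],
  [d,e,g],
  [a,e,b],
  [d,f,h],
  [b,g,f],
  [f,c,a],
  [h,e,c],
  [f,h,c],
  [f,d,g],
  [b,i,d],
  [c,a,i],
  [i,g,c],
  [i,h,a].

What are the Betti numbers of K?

Take the total order a < b < c < d < e < f < g < h < i on the vertex set. Then K (dimension 2) consists of the simplices:

  0-simplices (9): a, b, c, d, e, f, g, h, i
  1-simplices (27): ab, ac, ae, af, ah, ai, bd, be, bf, bg, bi, ce, cf, cg, ch, ci, de, df, dg, dh, di, eg, eh, fg, fh, gi, hi
  2-simplices (18): abe, abf, acf, aci, aeh, ahi, bde, bdi, bfg, bgi, ceg, ceh, cfh, cgi, deg, dfg, dfh, dhi

Hence C_0 ≅ Z^9, C_1 ≅ Z^27, C_2 ≅ Z^18.

Boundary ∂_1: C_1 → C_0 maps an edge to its endpoints' difference, ∂[p,q] = q − p.
The 9×27 boundary matrix has rank 8 and Smith normal form diag(1,1,1,1,1,1,1,1).

Boundary ∂_2: C_2 → C_1 sends each 2-simplex [p,q,r] to [q,r] − [p,r] + [p,q]. For instance
  ∂ceg = eg − cg + ce,
  ∂dhi = hi − di + dh.
As a 27×18 matrix over Z this has rank 18, with invariant factors (1,1,1,1,1,1,1,1,1,1,1,1,1,1,1,1,1,2).

Now H_k = ker ∂_k / im ∂_{k+1}, so:

  H_0: rank C_0 − rank ∂_1 = 9 − 8 = 1, and the invariant factors of ∂_1 are all 1, so H_0 ≅ Z.
  H_1: rank ker ∂_1 − rank ∂_2 = (27 − 8) − 18 = 1, and ∂_2 has invariant factor 2 > 1, so H_1 ≅ Z ⊕ Z/2Z.
  H_2: rank ker ∂_2 − rank ∂_3 = (18 − 18) − 0 = 0, and there is no ∂_3, so H_2 ≅ 0.

As a check, the Euler characteristic is 9 − 27 + 18 = 0, which agrees with 1 − 1 + 0 = 0.

Hence the Betti numbers are b_0 = 1, b_1 = 1, b_2 = 0.

b_0 = 1, b_1 = 1, b_2 = 0.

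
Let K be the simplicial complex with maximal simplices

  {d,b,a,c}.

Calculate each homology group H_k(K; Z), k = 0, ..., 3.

H_0 ≅ Z,  H_1 = 0,  H_2 = 0,  H_3 = 0.

Take the total order a < b < c < d on the vertex set. Then K (dimension 3) consists of the simplices:

  0-simplices (4): a, b, c, d
  1-simplices (6): ab, ac, ad, bc, bd, cd
  2-simplices (4): abc, abd, acd, bcd
  3-simplices (1): abcd

Hence C_0 ≅ Z^4, C_1 ≅ Z^6, C_2 ≅ Z^4, C_3 ≅ Z^1.

Boundary ∂_1: C_1 → C_0 is given by ∂[p,q] = [q] − [p].
This gives a 4×6 integer matrix of rank 3; reducing to Smith normal form yields diagonal entries (1,1,1).

∂_2: C_2 → C_1 acts by ∂[p,q,r] = [q,r] − [p,r] + [p,q]. For instance
  ∂bcd = cd − bd + bc,
  ∂abc = bc − ac + ab.
The resulting 6×4 matrix has rank 3, and its Smith normal form has invariant factors (1,1,1).

∂_3: C_3 → C_2 sends each 3-simplex σ to the alternating sum Σ_i (−1)^i (σ with its i-th vertex removed). For instance
  ∂abcd = bcd − acd + abd − abc.
This gives a 4×1 integer matrix of rank 1; reducing to Smith normal form yields diagonal entries (1).

From H_k ≅ ker(∂_k) / im(∂_{k+1}) we obtain:

  H_0: rank C_0 − rank ∂_1 = 4 − 3 = 1, and the invariant factors of ∂_1 are all 1, so H_0 ≅ Z.
  H_1: rank ker ∂_1 − rank ∂_2 = (6 − 3) − 3 = 0, and the invariant factors of ∂_2 are all 1, so H_1 ≅ 0.
  H_2: rank ker ∂_2 − rank ∂_3 = (4 − 3) − 1 = 0, and the invariant factors of ∂_3 are all 1, so H_2 ≅ 0.
  H_3: rank ker ∂_3 − rank ∂_4 = (1 − 1) − 0 = 0, and there is no ∂_4, so H_3 ≅ 0.

As a check, the Euler characteristic is 4 − 6 + 4 − 1 = 1, which agrees with 1 − 0 + 0 − 0 = 1.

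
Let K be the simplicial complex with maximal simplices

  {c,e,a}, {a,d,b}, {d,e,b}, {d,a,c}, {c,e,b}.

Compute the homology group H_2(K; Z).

H_2 ≅ 0.

Take the total order a < b < c < d < e on the vertex set. Then K (dimension 2) consists of the simplices:

  0-simplices (5): a, b, c, d, e
  1-simplices (10): ab, ac, ad, ae, bc, bd, be, cd, ce, de
  2-simplices (5): abd, acd, ace, bce, bde

so the chain groups are C_0 ≅ Z^5, C_1 ≅ Z^10, C_2 ≅ Z^5.

The boundary map ∂_1: C_1 → C_0 maps an edge to its endpoints' difference, ∂[p,q] = q − p. For instance
  ∂de = e − d.
This gives a 5×10 integer matrix of rank 4; reducing to Smith normal form yields diagonal entries (1,1,1,1).

The boundary map ∂_2: C_2 → C_1 maps a triangle to the signed sum of its edges. For instance
  ∂acd = cd − ad + ac,
  ∂ace = ce − ae + ac.
The 10×5 boundary matrix has rank 5 and Smith normal form diag(1,1,1,1,1).

Reading off H_k = ker ∂_k / im ∂_{k+1}:

  H_2: rank ker ∂_2 − rank ∂_3 = (5 − 5) − 0 = 0, and there is no ∂_3, so H_2 ≅ 0.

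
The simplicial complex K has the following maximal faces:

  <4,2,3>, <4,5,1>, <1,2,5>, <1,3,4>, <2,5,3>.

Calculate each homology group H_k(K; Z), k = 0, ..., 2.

Take the total order 1 < 2 < 3 < 4 < 5 on the vertex set. Then K (dimension 2) consists of the simplices:

  0-simplices (5): [1], [2], [3], [4], [5]
  1-simplices (10): [1,2], [1,3], [1,4], [1,5], [2,3], [2,4], [2,5], [3,4], [3,5], [4,5]
  2-simplices (5): [1,2,5], [1,3,4], [1,4,5], [2,3,4], [2,3,5]

giving chain groups C_0 ≅ Z^5, C_1 ≅ Z^10, C_2 ≅ Z^5.

The boundary map ∂_1: C_1 → C_0 sends each edge [p,q] (with p < q) to q − p.
This gives a 5×10 integer matrix of rank 4; reducing to Smith normal form yields diagonal entries (1,1,1,1).

∂_2: C_2 → C_1 sends each 2-simplex [p,q,r] to [q,r] − [p,r] + [p,q]. For instance
  ∂[1,4,5] = [4,5] − [1,5] + [1,4],
  ∂[2,3,5] = [3,5] − [2,5] + [2,3].
The 10×5 boundary matrix has rank 5 and Smith normal form diag(1,1,1,1,1).

Now H_k = ker ∂_k / im ∂_{k+1}, so:

  H_0: rank C_0 − rank ∂_1 = 5 − 4 = 1, and the invariant factors of ∂_1 are all 1, so H_0 = Z.
  H_1: rank ker ∂_1 − rank ∂_2 = (10 − 4) − 5 = 1, and the invariant factors of ∂_2 are all 1, so H_1 = Z.
  H_2: rank ker ∂_2 − rank ∂_3 = (5 − 5) − 0 = 0, and there is no ∂_3, so H_2 = 0.

H_0 ≅ Z,  H_1 ≅ Z,  H_2 = 0.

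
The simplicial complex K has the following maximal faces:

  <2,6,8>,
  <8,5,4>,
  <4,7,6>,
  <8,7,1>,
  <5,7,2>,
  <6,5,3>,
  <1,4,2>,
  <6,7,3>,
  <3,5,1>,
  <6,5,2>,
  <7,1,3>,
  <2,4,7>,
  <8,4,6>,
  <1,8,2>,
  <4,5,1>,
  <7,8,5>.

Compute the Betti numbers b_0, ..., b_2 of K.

Order the vertices as 1 < 2 < 3 < 4 < 5 < 6 < 7 < 8. Listing each simplex with vertices in this order, K has dimension 2 with simplices:

  0-simplices (8): [1], [2], [3], [4], [5], [6], [7], [8]
  1-simplices (24): (24 of them)
  2-simplices (16): [1,2,4], [1,2,8], [1,3,5], [1,3,7], [1,4,5], [1,7,8], [2,4,7], [2,5,6], [2,5,7], [2,6,8], [3,5,6], [3,6,7], [4,5,8], [4,6,7], [4,6,8], [5,7,8]

Hence C_0 ≅ Z^8, C_1 ≅ Z^24, C_2 ≅ Z^16.

The boundary map ∂_1: C_1 → C_0 maps an edge to its endpoints' difference, ∂[p,q] = q − p. For instance
  ∂[6,7] = [7] − [6].
The 8×24 boundary matrix has rank 7 and Smith normal form diag(1,1,1,1,1,1,1).

Boundary ∂_2: C_2 → C_1 sends each 2-simplex [p,q,r] to [q,r] − [p,r] + [p,q]. For instance
  ∂[4,5,8] = [5,8] − [4,8] + [4,5],
  ∂[1,2,8] = [2,8] − [1,8] + [1,2].
As a 24×16 matrix over Z this has rank 15, with invariant factors (1,1,1,1,1,1,1,1,1,1,1,1,1,1,1).

Reading off H_k = ker ∂_k / im ∂_{k+1}:

  H_0: rank C_0 − rank ∂_1 = 8 − 7 = 1, and the invariant factors of ∂_1 are all 1, so H_0 = Z.
  H_1: rank ker ∂_1 − rank ∂_2 = (24 − 7) − 15 = 2, and the invariant factors of ∂_2 are all 1, so H_1 = Z^2.
  H_2: rank ker ∂_2 − rank ∂_3 = (16 − 15) − 0 = 1, and there is no ∂_3, so H_2 = Z.

Hence the Betti numbers are b_0 = 1, b_1 = 2, b_2 = 1.

b_0 = 1, b_1 = 2, b_2 = 1.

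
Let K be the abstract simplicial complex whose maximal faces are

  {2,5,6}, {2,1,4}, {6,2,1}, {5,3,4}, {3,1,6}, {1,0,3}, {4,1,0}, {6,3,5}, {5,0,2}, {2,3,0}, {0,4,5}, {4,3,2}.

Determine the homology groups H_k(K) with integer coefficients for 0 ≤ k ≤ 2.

K has 7 vertices, 18 edges, 12 triangles.
rank ∂_0 = 0, rank ∂_1 = 6 ⇒ b_0 = 7 − 0 − 6 = 1; all invariant factors of ∂_1 are 1 so no torsion. So H_0 = Z.
rank ∂_1 = 6, rank ∂_2 = 12 ⇒ b_1 = 18 − 6 − 12 = 0; ∂_2 has invariant factor(s) [2] giving torsion. So H_1 = Z/2.
rank ∂_2 = 12, rank ∂_3 = 0 ⇒ b_2 = 12 − 12 − 0 = 0. So H_2 = 0.

H_0 ≅ Z,  H_1 ≅ Z/2,  H_2 = 0.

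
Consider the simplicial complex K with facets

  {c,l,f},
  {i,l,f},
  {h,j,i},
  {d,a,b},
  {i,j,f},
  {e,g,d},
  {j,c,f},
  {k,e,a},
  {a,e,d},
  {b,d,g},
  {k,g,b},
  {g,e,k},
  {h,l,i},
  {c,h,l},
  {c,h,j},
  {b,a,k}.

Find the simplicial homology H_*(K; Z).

H_0 = Z^2,  H_1 = 0,  H_2 = Z^2.

We work with the vertex ordering a < b < c < d < e < f < g < h < i < j < k < l. The simplices of K, each written with vertices in increasing order, are:

  0-simplices (12): a, b, c, d, e, f, g, h, i, j, k, l
  1-simplices (24): ab, ad, ae, ak, bd, bg, bk, cf, ch, cj, cl, de, dg, eg, ek, fi, fj, fl, gk, hi, hj, hl, ij, il
  2-simplices (16): abd, abk, ade, aek, bdg, bgk, cfj, cfl, chj, chl, deg, egk, fij, fil, hij, hil

Hence C_0 ≅ Z^12, C_1 ≅ Z^24, C_2 ≅ Z^16.

∂_1: C_1 → C_0 is given by ∂[p,q] = [q] − [p]. For instance
  ∂bk = k − b.
As a 12×24 matrix over Z this has rank 10, with invariant factors (1,1,1,1,1,1,1,1,1,1).

The boundary map ∂_2: C_2 → C_1 maps a triangle to the signed sum of its edges. For instance
  ∂bgk = gk − bk + bg,
  ∂chl = hl − cl + ch.
This gives a 24×16 integer matrix of rank 14; reducing to Smith normal form yields diagonal entries (1,1,1,1,1,1,1,1,1,1,1,1,1,1).

Computing H_k = (kernel of ∂_k) / (image of ∂_{k+1}):

  H_0: rank C_0 − rank ∂_1 = 12 − 10 = 2, and the invariant factors of ∂_1 are all 1, so H_0 ≅ Z^2.
  H_1: rank ker ∂_1 − rank ∂_2 = (24 − 10) − 14 = 0, and the invariant factors of ∂_2 are all 1, so H_1 ≅ 0.
  H_2: rank ker ∂_2 − rank ∂_3 = (16 − 14) − 0 = 2, and there is no ∂_3, so H_2 ≅ Z^2.

As a check, the Euler characteristic is 12 − 24 + 16 = 4, which agrees with 2 − 0 + 2 = 4.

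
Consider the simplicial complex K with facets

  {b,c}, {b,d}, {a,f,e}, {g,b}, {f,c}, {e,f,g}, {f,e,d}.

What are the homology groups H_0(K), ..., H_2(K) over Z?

H_0 = Z,  H_1 = Z^2,  H_2 = 0.

We work with the vertex ordering a < b < c < d < e < f < g. The simplices of K, each written with vertices in increasing order, are:

  0-simplices (7): a, b, c, d, e, f, g
  1-simplices (11): ae, af, bc, bd, bg, cf, de, df, ef, eg, fg
  2-simplices (3): aef, def, efg

giving chain groups C_0 ≅ Z^7, C_1 ≅ Z^11, C_2 ≅ Z^3.

∂_1: C_1 → C_0 is given by ∂[p,q] = [q] − [p]. For instance
  ∂bd = d − b.
This gives a 7×11 integer matrix of rank 6; reducing to Smith normal form yields diagonal entries (1,1,1,1,1,1).

Boundary ∂_2: C_2 → C_1 sends each 2-simplex [p,q,r] to [q,r] − [p,r] + [p,q]. For instance
  ∂def = ef − df + de,
  ∂efg = fg − eg + ef.
The resulting 11×3 matrix has rank 3, and its Smith normal form has invariant factors (1,1,1).

Reading off H_k = ker ∂_k / im ∂_{k+1}:

  H_0: rank C_0 − rank ∂_1 = 7 − 6 = 1, and the invariant factors of ∂_1 are all 1, so H_0 = Z.
  H_1: rank ker ∂_1 − rank ∂_2 = (11 − 6) − 3 = 2, and the invariant factors of ∂_2 are all 1, so H_1 = Z^2.
  H_2: rank ker ∂_2 − rank ∂_3 = (3 − 3) − 0 = 0, and there is no ∂_3, so H_2 = 0.

As a check, the Euler characteristic is 7 − 11 + 3 = -1, which agrees with 1 − 2 + 0 = -1.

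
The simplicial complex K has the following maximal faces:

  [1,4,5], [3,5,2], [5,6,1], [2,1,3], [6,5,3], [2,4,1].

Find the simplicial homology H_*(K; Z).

Fix the vertex order 1 < 2 < 3 < 4 < 5 < 6 and write every simplex with vertices in increasing order. Then dim K = 2 and the simplices of K are:

  0-simplices (6): [1], [2], [3], [4], [5], [6]
  1-simplices (12): [1,2], [1,3], [1,4], [1,5], [1,6], [2,3], [2,4], [2,5], [3,5], [3,6], [4,5], [5,6]
  2-simplices (6): [1,2,3], [1,2,4], [1,4,5], [1,5,6], [2,3,5], [3,5,6]

giving chain groups C_0 ≅ Z^6, C_1 ≅ Z^12, C_2 ≅ Z^6.

∂_1: C_1 → C_0 sends each edge [p,q] (with p < q) to q − p. For instance
  ∂[1,5] = [5] − [1].
The 6×12 boundary matrix has rank 5 and Smith normal form diag(1,1,1,1,1).

∂_2: C_2 → C_1 sends each 2-simplex [p,q,r] to [q,r] − [p,r] + [p,q]. For instance
  ∂[2,3,5] = [3,5] − [2,5] + [2,3],
  ∂[1,5,6] = [5,6] − [1,6] + [1,5].
The resulting 12×6 matrix has rank 6, and its Smith normal form has invariant factors (1,1,1,1,1,1).

Reading off H_k = ker ∂_k / im ∂_{k+1}:

  H_0: rank C_0 − rank ∂_1 = 6 − 5 = 1, and the invariant factors of ∂_1 are all 1, so H_0 = Z.
  H_1: rank ker ∂_1 − rank ∂_2 = (12 − 5) − 6 = 1, and the invariant factors of ∂_2 are all 1, so H_1 = Z.
  H_2: rank ker ∂_2 − rank ∂_3 = (6 − 6) − 0 = 0, and there is no ∂_3, so H_2 = 0.

H_0 = Z,  H_1 = Z,  H_2 = 0.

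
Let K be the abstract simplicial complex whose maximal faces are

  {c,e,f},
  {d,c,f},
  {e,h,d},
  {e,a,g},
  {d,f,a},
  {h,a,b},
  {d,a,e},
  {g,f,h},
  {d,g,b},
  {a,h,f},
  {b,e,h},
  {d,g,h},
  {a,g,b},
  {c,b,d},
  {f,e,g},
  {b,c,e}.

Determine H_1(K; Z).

Take the total order a < b < c < d < e < f < g < h on the vertex set. Then K (dimension 2) consists of the simplices:

  0-simplices (8): a, b, c, d, e, f, g, h
  1-simplices (24): ab, ad, ae, af, ag, ah, bc, bd, be, bg, bh, cd, ce, cf, de, df, dg, dh, ef, eg, eh, fg, fh, gh
  2-simplices (16): abg, abh, ade, adf, aeg, afh, bcd, bce, bdg, beh, cdf, cef, deh, dgh, efg, fgh

Hence C_0 ≅ Z^8, C_1 ≅ Z^24, C_2 ≅ Z^16.

Boundary ∂_1: C_1 → C_0 is given by ∂[p,q] = [q] − [p]. For instance
  ∂dg = g − d.
The 8×24 boundary matrix has rank 7 and Smith normal form diag(1,1,1,1,1,1,1).

The boundary map ∂_2: C_2 → C_1 maps a triangle to the signed sum of its edges. For instance
  ∂efg = fg − eg + ef,
  ∂dgh = gh − dh + dg.
The resulting 24×16 matrix has rank 15, and its Smith normal form has invariant factors (1,1,1,1,1,1,1,1,1,1,1,1,1,1,1).

From H_k ≅ ker(∂_k) / im(∂_{k+1}) we obtain:

  H_1: rank ker ∂_1 − rank ∂_2 = (24 − 7) − 15 = 2, and the invariant factors of ∂_2 are all 1, so H_1 = Z^2.

H_1 ≅ Z^2.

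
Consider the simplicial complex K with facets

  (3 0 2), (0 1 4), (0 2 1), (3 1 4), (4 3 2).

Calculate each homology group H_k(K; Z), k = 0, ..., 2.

Order the vertices as 0 < 1 < 2 < 3 < 4. Listing each simplex with vertices in this order, K has dimension 2 with simplices:

  0-simplices (5): [0], [1], [2], [3], [4]
  1-simplices (10): [0,1], [0,2], [0,3], [0,4], [1,2], [1,3], [1,4], [2,3], [2,4], [3,4]
  2-simplices (5): [0,1,2], [0,1,4], [0,2,3], [1,3,4], [2,3,4]

giving chain groups C_0 ≅ Z^5, C_1 ≅ Z^10, C_2 ≅ Z^5.

The boundary map ∂_1: C_1 → C_0 is given by ∂[p,q] = [q] − [p]. For instance
  ∂[1,2] = [2] − [1].
As a 5×10 matrix over Z this has rank 4, with invariant factors (1,1,1,1).

∂_2: C_2 → C_1 acts by ∂[p,q,r] = [q,r] − [p,r] + [p,q]. For instance
  ∂[2,3,4] = [3,4] − [2,4] + [2,3],
  ∂[0,1,2] = [1,2] − [0,2] + [0,1].
The 10×5 boundary matrix has rank 5 and Smith normal form diag(1,1,1,1,1).

Computing H_k = (kernel of ∂_k) / (image of ∂_{k+1}):

  H_0: rank C_0 − rank ∂_1 = 5 − 4 = 1, and the invariant factors of ∂_1 are all 1, so H_0 ≅ Z.
  H_1: rank ker ∂_1 − rank ∂_2 = (10 − 4) − 5 = 1, and the invariant factors of ∂_2 are all 1, so H_1 ≅ Z.
  H_2: rank ker ∂_2 − rank ∂_3 = (5 − 5) − 0 = 0, and there is no ∂_3, so H_2 ≅ 0.

H_0 = Z,  H_1 = Z,  H_2 = 0.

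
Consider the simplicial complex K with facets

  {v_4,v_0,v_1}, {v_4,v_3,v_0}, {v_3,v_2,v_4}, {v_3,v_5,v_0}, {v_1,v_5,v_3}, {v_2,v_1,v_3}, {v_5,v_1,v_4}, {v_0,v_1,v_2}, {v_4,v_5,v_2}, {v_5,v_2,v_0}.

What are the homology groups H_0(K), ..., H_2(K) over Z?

H_0 = Z,  H_1 = Z/2,  H_2 = 0.

We work with the vertex ordering v_0 < v_1 < v_2 < v_3 < v_4 < v_5. The simplices of K, each written with vertices in increasing order, are:

  0-simplices (6): [v_0], [v_1], [v_2], [v_3], [v_4], [v_5]
  1-simplices (15): (15 of them)
  2-simplices (10): [v_0,v_1,v_2], [v_0,v_1,v_4], [v_0,v_2,v_5], [v_0,v_3,v_4], [v_0,v_3,v_5], [v_1,v_2,v_3], [v_1,v_3,v_5], [v_1,v_4,v_5], [v_2,v_3,v_4], [v_2,v_4,v_5]

giving chain groups C_0 ≅ Z^6, C_1 ≅ Z^15, C_2 ≅ Z^10.

Boundary ∂_1: C_1 → C_0 is given by ∂[p,q] = [q] − [p]. For instance
  ∂[v_1,v_5] = [v_5] − [v_1].
The resulting 6×15 matrix has rank 5, and its Smith normal form has invariant factors (1,1,1,1,1).

Boundary ∂_2: C_2 → C_1 maps a triangle to the signed sum of its edges. For instance
  ∂[v_0,v_3,v_5] = [v_3,v_5] − [v_0,v_5] + [v_0,v_3],
  ∂[v_0,v_2,v_5] = [v_2,v_5] − [v_0,v_5] + [v_0,v_2].
This gives a 15×10 integer matrix of rank 10; reducing to Smith normal form yields diagonal entries (1,1,1,1,1,1,1,1,1,2).

Computing H_k = (kernel of ∂_k) / (image of ∂_{k+1}):

  H_0: rank C_0 − rank ∂_1 = 6 − 5 = 1, and the invariant factors of ∂_1 are all 1, so H_0 = Z.
  H_1: rank ker ∂_1 − rank ∂_2 = (15 − 5) − 10 = 0, and ∂_2 has invariant factor 2 > 1, so H_1 = Z/2.
  H_2: rank ker ∂_2 − rank ∂_3 = (10 − 10) − 0 = 0, and there is no ∂_3, so H_2 = 0.

As a check, the Euler characteristic is 6 − 15 + 10 = 1, which agrees with 1 − 0 + 0 = 1.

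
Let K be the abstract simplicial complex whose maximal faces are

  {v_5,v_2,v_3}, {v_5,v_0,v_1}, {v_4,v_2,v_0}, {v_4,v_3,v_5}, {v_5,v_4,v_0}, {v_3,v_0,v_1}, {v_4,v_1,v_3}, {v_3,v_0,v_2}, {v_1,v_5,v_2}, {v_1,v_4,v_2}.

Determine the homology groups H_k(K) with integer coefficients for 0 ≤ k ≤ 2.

H_0 = Z,  H_1 = Z/2Z,  H_2 = 0.

We work with the vertex ordering v_0 < v_1 < v_2 < v_3 < v_4 < v_5. The simplices of K, each written with vertices in increasing order, are:

  0-simplices (6): [v_0], [v_1], [v_2], [v_3], [v_4], [v_5]
  1-simplices (15): (15 of them)
  2-simplices (10): [v_0,v_1,v_3], [v_0,v_1,v_5], [v_0,v_2,v_3], [v_0,v_2,v_4], [v_0,v_4,v_5], [v_1,v_2,v_4], [v_1,v_2,v_5], [v_1,v_3,v_4], [v_2,v_3,v_5], [v_3,v_4,v_5]

Hence C_0 ≅ Z^6, C_1 ≅ Z^15, C_2 ≅ Z^10.

The boundary map ∂_1: C_1 → C_0 maps an edge to its endpoints' difference, ∂[p,q] = q − p.
This gives a 6×15 integer matrix of rank 5; reducing to Smith normal form yields diagonal entries (1,1,1,1,1).

∂_2: C_2 → C_1 maps a triangle to the signed sum of its edges. For instance
  ∂[v_3,v_4,v_5] = [v_4,v_5] − [v_3,v_5] + [v_3,v_4],
  ∂[v_2,v_3,v_5] = [v_3,v_5] − [v_2,v_5] + [v_2,v_3].
The resulting 15×10 matrix has rank 10, and its Smith normal form has invariant factors (1,1,1,1,1,1,1,1,1,2).

Now H_k = ker ∂_k / im ∂_{k+1}, so:

  H_0: rank C_0 − rank ∂_1 = 6 − 5 = 1, and the invariant factors of ∂_1 are all 1, so H_0 = Z.
  H_1: rank ker ∂_1 − rank ∂_2 = (15 − 5) − 10 = 0, and ∂_2 has invariant factor 2 > 1, so H_1 = Z/2Z.
  H_2: rank ker ∂_2 − rank ∂_3 = (10 − 10) − 0 = 0, and there is no ∂_3, so H_2 = 0.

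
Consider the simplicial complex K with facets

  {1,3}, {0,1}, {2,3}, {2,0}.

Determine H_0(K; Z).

H_0 ≅ Z.

Order the vertices as 0 < 1 < 2 < 3. Listing each simplex with vertices in this order, K has dimension 1 with simplices:

  0-simplices (4): [0], [1], [2], [3]
  1-simplices (4): [0,1], [0,2], [1,3], [2,3]

Hence C_0 ≅ Z^4, C_1 ≅ Z^4.

Boundary ∂_1: C_1 → C_0 sends each edge [p,q] (with p < q) to q − p. For instance
  ∂[2,3] = [3] − [2].
The 4×4 boundary matrix has rank 3 and Smith normal form diag(1,1,1).

From H_k ≅ ker(∂_k) / im(∂_{k+1}) we obtain:

  H_0: rank C_0 − rank ∂_1 = 4 − 3 = 1, and the invariant factors of ∂_1 are all 1, so H_0 = Z.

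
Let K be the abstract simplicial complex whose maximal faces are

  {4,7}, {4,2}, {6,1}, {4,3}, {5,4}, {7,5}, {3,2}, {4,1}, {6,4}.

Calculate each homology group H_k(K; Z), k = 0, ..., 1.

We work with the vertex ordering 1 < 2 < 3 < 4 < 5 < 6 < 7. The simplices of K, each written with vertices in increasing order, are:

  0-simplices (7): [1], [2], [3], [4], [5], [6], [7]
  1-simplices (9): [1,4], [1,6], [2,3], [2,4], [3,4], [4,5], [4,6], [4,7], [5,7]

so the chain groups are C_0 ≅ Z^7, C_1 ≅ Z^9.

The boundary map ∂_1: C_1 → C_0 is given by ∂[p,q] = [q] − [p]. For instance
  ∂[4,7] = [7] − [4].
As a 7×9 matrix over Z this has rank 6, with invariant factors (1,1,1,1,1,1).

Now H_k = ker ∂_k / im ∂_{k+1}, so:

  H_0: rank C_0 − rank ∂_1 = 7 − 6 = 1, and the invariant factors of ∂_1 are all 1, so H_0 = Z.
  H_1: rank ker ∂_1 − rank ∂_2 = (9 − 6) − 0 = 3, and there is no ∂_2, so H_1 = Z^3.

H_0 ≅ Z,  H_1 ≅ Z^3.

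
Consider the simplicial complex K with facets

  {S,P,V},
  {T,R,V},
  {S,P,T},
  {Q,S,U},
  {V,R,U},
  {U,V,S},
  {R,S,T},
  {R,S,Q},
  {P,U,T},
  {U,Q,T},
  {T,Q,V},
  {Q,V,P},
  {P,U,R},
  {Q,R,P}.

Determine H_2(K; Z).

H_2 = Z.

Fix the vertex order P < Q < R < S < T < U < V and write every simplex with vertices in increasing order. Then dim K = 2 and the simplices of K are:

  0-simplices (7): P, Q, R, S, T, U, V
  1-simplices (21): PQ, PR, PS, PT, PU, PV, QR, QS, QT, QU, QV, RS, RT, RU, RV, ST, SU, SV, TU, TV, UV
  2-simplices (14): PQR, PQV, PRU, PST, PSV, PTU, QRS, QSU, QTU, QTV, RST, RTV, RUV, SUV

Hence C_0 ≅ Z^7, C_1 ≅ Z^21, C_2 ≅ Z^14.

Boundary ∂_1: C_1 → C_0 is given by ∂[p,q] = [q] − [p]. For instance
  ∂ST = T − S.
As a 7×21 matrix over Z this has rank 6, with invariant factors (1,1,1,1,1,1).

∂_2: C_2 → C_1 acts by ∂[p,q,r] = [q,r] − [p,r] + [p,q]. For instance
  ∂PSV = SV − PV + PS,
  ∂QTU = TU − QU + QT.
This gives a 21×14 integer matrix of rank 13; reducing to Smith normal form yields diagonal entries (1,1,1,1,1,1,1,1,1,1,1,1,1).

Computing H_k = (kernel of ∂_k) / (image of ∂_{k+1}):

  H_2: rank ker ∂_2 − rank ∂_3 = (14 − 13) − 0 = 1, and there is no ∂_3, so H_2 = Z.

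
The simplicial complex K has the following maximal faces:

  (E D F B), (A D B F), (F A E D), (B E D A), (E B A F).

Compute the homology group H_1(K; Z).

K has 5 vertices, 10 edges, 10 triangles, 5 3-simplices.
rank ∂_1 = 4, rank ∂_2 = 6 ⇒ b_1 = 10 − 4 − 6 = 0; all invariant factors of ∂_2 are 1 so no torsion. So H_1 ≅ 0.

H_1 = 0.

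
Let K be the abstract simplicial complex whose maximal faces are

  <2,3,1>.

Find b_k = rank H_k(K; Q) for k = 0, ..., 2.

Order the vertices as 1 < 2 < 3. Listing each simplex with vertices in this order, K has dimension 2 with simplices:

  0-simplices (3): [1], [2], [3]
  1-simplices (3): [1,2], [1,3], [2,3]
  2-simplices (1): [1,2,3]

Hence C_0 ≅ Z^3, C_1 ≅ Z^3, C_2 ≅ Z^1.

The boundary map ∂_1: C_1 → C_0 is given by ∂[p,q] = [q] − [p].
As a 3×3 matrix over Z this has rank 2, with invariant factors (1,1).

∂_2: C_2 → C_1 acts by ∂[p,q,r] = [q,r] − [p,r] + [p,q]. For instance
  ∂[1,2,3] = [2,3] − [1,3] + [1,2].
The 3×1 boundary matrix has rank 1 and Smith normal form diag(1).

From H_k ≅ ker(∂_k) / im(∂_{k+1}) we obtain:

  H_0: rank C_0 − rank ∂_1 = 3 − 2 = 1, and the invariant factors of ∂_1 are all 1, so H_0 = Z.
  H_1: rank ker ∂_1 − rank ∂_2 = (3 − 2) − 1 = 0, and the invariant factors of ∂_2 are all 1, so H_1 = 0.
  H_2: rank ker ∂_2 − rank ∂_3 = (1 − 1) − 0 = 0, and there is no ∂_3, so H_2 = 0.

As a check, the Euler characteristic is 3 − 3 + 1 = 1, which agrees with 1 − 0 + 0 = 1.

Hence the Betti numbers are b_0 = 1, b_1 = 0, b_2 = 0.

b_0 = 1, b_1 = 0, b_2 = 0.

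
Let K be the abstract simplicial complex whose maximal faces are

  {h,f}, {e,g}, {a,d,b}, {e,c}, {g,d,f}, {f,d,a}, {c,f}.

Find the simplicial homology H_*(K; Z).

H_0 = Z,  H_1 = Z,  H_2 = 0.

We work with the vertex ordering a < b < c < d < e < f < g < h. The simplices of K, each written with vertices in increasing order, are:

  0-simplices (8): a, b, c, d, e, f, g, h
  1-simplices (11): ab, ad, af, bd, ce, cf, df, dg, eg, fg, fh
  2-simplices (3): abd, adf, dfg

Hence C_0 ≅ Z^8, C_1 ≅ Z^11, C_2 ≅ Z^3.

Boundary ∂_1: C_1 → C_0 maps an edge to its endpoints' difference, ∂[p,q] = q − p. For instance
  ∂af = f − a.
As a 8×11 matrix over Z this has rank 7, with invariant factors (1,1,1,1,1,1,1).

The boundary map ∂_2: C_2 → C_1 maps a triangle to the signed sum of its edges. For instance
  ∂abd = bd − ad + ab,
  ∂dfg = fg − dg + df.
This gives a 11×3 integer matrix of rank 3; reducing to Smith normal form yields diagonal entries (1,1,1).

Now H_k = ker ∂_k / im ∂_{k+1}, so:

  H_0: rank C_0 − rank ∂_1 = 8 − 7 = 1, and the invariant factors of ∂_1 are all 1, so H_0 ≅ Z.
  H_1: rank ker ∂_1 − rank ∂_2 = (11 − 7) − 3 = 1, and the invariant factors of ∂_2 are all 1, so H_1 ≅ Z.
  H_2: rank ker ∂_2 − rank ∂_3 = (3 − 3) − 0 = 0, and there is no ∂_3, so H_2 ≅ 0.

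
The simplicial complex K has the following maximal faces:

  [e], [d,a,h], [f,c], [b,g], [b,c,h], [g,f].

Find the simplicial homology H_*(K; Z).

Fix the vertex order a < b < c < d < e < f < g < h and write every simplex with vertices in increasing order. Then dim K = 2 and the simplices of K are:

  0-simplices (8): a, b, c, d, e, f, g, h
  1-simplices (9): ad, ah, bc, bg, bh, cf, ch, dh, fg
  2-simplices (2): adh, bch

giving chain groups C_0 ≅ Z^8, C_1 ≅ Z^9, C_2 ≅ Z^2.

∂_1: C_1 → C_0 sends each edge [p,q] (with p < q) to q − p. For instance
  ∂bg = g − b.
This gives a 8×9 integer matrix of rank 6; reducing to Smith normal form yields diagonal entries (1,1,1,1,1,1).

The boundary map ∂_2: C_2 → C_1 sends each 2-simplex [p,q,r] to [q,r] − [p,r] + [p,q]. For instance
  ∂bch = ch − bh + bc,
  ∂adh = dh − ah + ad.
The 9×2 boundary matrix has rank 2 and Smith normal form diag(1,1).

Now H_k = ker ∂_k / im ∂_{k+1}, so:

  H_0: rank C_0 − rank ∂_1 = 8 − 6 = 2, and the invariant factors of ∂_1 are all 1, so H_0 = Z^2.
  H_1: rank ker ∂_1 − rank ∂_2 = (9 − 6) − 2 = 1, and the invariant factors of ∂_2 are all 1, so H_1 = Z.
  H_2: rank ker ∂_2 − rank ∂_3 = (2 − 2) − 0 = 0, and there is no ∂_3, so H_2 = 0.

As a check, the Euler characteristic is 8 − 9 + 2 = 1, which agrees with 2 − 1 + 0 = 1.

H_0 ≅ Z^2,  H_1 ≅ Z,  H_2 = 0.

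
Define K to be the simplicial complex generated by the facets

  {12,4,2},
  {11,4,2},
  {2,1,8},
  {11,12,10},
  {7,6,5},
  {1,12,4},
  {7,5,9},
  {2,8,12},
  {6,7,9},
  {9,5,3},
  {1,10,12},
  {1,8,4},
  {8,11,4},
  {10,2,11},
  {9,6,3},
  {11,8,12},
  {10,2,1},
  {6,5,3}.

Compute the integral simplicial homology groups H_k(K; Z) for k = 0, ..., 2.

H_0 ≅ Z^2,  H_1 ≅ Z/2Z,  H_2 ≅ Z.

Take the total order 1 < 2 < 3 < 4 < 5 < 6 < 7 < 8 < 9 < 10 < 11 < 12 on the vertex set. Then K (dimension 2) consists of the simplices:

  0-simplices (12): [1], [2], [3], [4], [5], [6], [7], [8], [9], [10], [11], [12]
  1-simplices (27): (27 of them)
  2-simplices (18): (18 of them)

so the chain groups are C_0 ≅ Z^12, C_1 ≅ Z^27, C_2 ≅ Z^18.

Boundary ∂_1: C_1 → C_0 sends each edge [p,q] (with p < q) to q − p.
This gives a 12×27 integer matrix of rank 10; reducing to Smith normal form yields diagonal entries (1,1,1,1,1,1,1,1,1,1).

Boundary ∂_2: C_2 → C_1 acts by ∂[p,q,r] = [q,r] − [p,r] + [p,q]. For instance
  ∂[2,4,12] = [4,12] − [2,12] + [2,4],
  ∂[2,10,11] = [10,11] − [2,11] + [2,10].
The 27×18 boundary matrix has rank 17 and Smith normal form diag(1,1,1,1,1,1,1,1,1,1,1,1,1,1,1,1,2).

From H_k ≅ ker(∂_k) / im(∂_{k+1}) we obtain:

  H_0: rank C_0 − rank ∂_1 = 12 − 10 = 2, and the invariant factors of ∂_1 are all 1, so H_0 ≅ Z^2.
  H_1: rank ker ∂_1 − rank ∂_2 = (27 − 10) − 17 = 0, and ∂_2 has invariant factor 2 > 1, so H_1 ≅ Z/2Z.
  H_2: rank ker ∂_2 − rank ∂_3 = (18 − 17) − 0 = 1, and there is no ∂_3, so H_2 ≅ Z.

(K is a triangulation of the disjoint union of the 2-sphere S^2 and the real projective plane RP^2.)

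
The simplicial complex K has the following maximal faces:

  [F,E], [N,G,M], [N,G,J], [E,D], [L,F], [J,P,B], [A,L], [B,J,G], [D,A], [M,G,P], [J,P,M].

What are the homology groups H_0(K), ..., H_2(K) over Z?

K has 11 vertices, 17 edges, 6 triangles.
rank ∂_0 = 0, rank ∂_1 = 9 ⇒ b_0 = 11 − 0 − 9 = 2; all invariant factors of ∂_1 are 1 so no torsion. So H_0 ≅ Z^2.
rank ∂_1 = 9, rank ∂_2 = 6 ⇒ b_1 = 17 − 9 − 6 = 2; all invariant factors of ∂_2 are 1 so no torsion. So H_1 ≅ Z^2.
rank ∂_2 = 6, rank ∂_3 = 0 ⇒ b_2 = 6 − 6 − 0 = 0. So H_2 ≅ 0.

H_0 = Z^2,  H_1 = Z^2,  H_2 = 0.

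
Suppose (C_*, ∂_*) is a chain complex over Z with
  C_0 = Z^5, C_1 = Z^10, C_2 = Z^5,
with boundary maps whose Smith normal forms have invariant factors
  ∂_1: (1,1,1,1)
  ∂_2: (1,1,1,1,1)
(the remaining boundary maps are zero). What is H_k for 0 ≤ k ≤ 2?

H_0: b_0 = 5 − 0 − 4 = 1; torsion from ∂_1 factors > 1: none. So H_0 = Z.
H_1: b_1 = 10 − 4 − 5 = 1; torsion from ∂_2 factors > 1: none. So H_1 = Z.
H_2: b_2 = 5 − 5 − 0 = 0; torsion from ∂_3 factors > 1: none. So H_2 = 0.

H_0 = Z,  H_1 = Z,  H_2 = 0.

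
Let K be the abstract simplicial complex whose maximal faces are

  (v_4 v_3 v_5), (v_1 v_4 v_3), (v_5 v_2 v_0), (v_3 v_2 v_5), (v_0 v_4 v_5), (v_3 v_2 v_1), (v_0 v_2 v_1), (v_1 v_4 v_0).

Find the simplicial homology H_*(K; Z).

Order the vertices as v_0 < v_1 < v_2 < v_3 < v_4 < v_5. Listing each simplex with vertices in this order, K has dimension 2 with simplices:

  0-simplices (6): [v_0], [v_1], [v_2], [v_3], [v_4], [v_5]
  1-simplices (12): [v_0,v_1], [v_0,v_2], [v_0,v_4], [v_0,v_5], [v_1,v_2], [v_1,v_3], [v_1,v_4], [v_2,v_3], [v_2,v_5], [v_3,v_4], [v_3,v_5], [v_4,v_5]
  2-simplices (8): [v_0,v_1,v_2], [v_0,v_1,v_4], [v_0,v_2,v_5], [v_0,v_4,v_5], [v_1,v_2,v_3], [v_1,v_3,v_4], [v_2,v_3,v_5], [v_3,v_4,v_5]

giving chain groups C_0 ≅ Z^6, C_1 ≅ Z^12, C_2 ≅ Z^8.

Boundary ∂_1: C_1 → C_0 sends each edge [p,q] (with p < q) to q − p. For instance
  ∂[v_1,v_3] = [v_3] − [v_1].
This gives a 6×12 integer matrix of rank 5; reducing to Smith normal form yields diagonal entries (1,1,1,1,1).

The boundary map ∂_2: C_2 → C_1 maps a triangle to the signed sum of its edges. For instance
  ∂[v_0,v_1,v_2] = [v_1,v_2] − [v_0,v_2] + [v_0,v_1],
  ∂[v_3,v_4,v_5] = [v_4,v_5] − [v_3,v_5] + [v_3,v_4].
As a 12×8 matrix over Z this has rank 7, with invariant factors (1,1,1,1,1,1,1).

From H_k ≅ ker(∂_k) / im(∂_{k+1}) we obtain:

  H_0: rank C_0 − rank ∂_1 = 6 − 5 = 1, and the invariant factors of ∂_1 are all 1, so H_0 = Z.
  H_1: rank ker ∂_1 − rank ∂_2 = (12 − 5) − 7 = 0, and the invariant factors of ∂_2 are all 1, so H_1 = 0.
  H_2: rank ker ∂_2 − rank ∂_3 = (8 − 7) − 0 = 1, and there is no ∂_3, so H_2 = Z.

H_0 = Z,  H_1 = 0,  H_2 = Z.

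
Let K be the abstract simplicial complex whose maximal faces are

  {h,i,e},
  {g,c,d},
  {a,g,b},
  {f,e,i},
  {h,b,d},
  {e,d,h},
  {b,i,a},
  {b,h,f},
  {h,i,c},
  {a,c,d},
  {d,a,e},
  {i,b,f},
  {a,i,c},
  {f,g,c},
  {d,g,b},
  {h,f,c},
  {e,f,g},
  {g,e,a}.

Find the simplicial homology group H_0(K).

H_0 = Z.

Take the total order a < b < c < d < e < f < g < h < i on the vertex set. Then K (dimension 2) consists of the simplices:

  0-simplices (9): a, b, c, d, e, f, g, h, i
  1-simplices (27): ab, ac, ad, ae, ag, ai, bd, bf, bg, bh, bi, cd, cf, cg, ch, ci, de, dg, dh, ef, eg, eh, ei, fg, fh, fi, hi
  2-simplices (18): abg, abi, acd, aci, ade, aeg, bdg, bdh, bfh, bfi, cdg, cfg, cfh, chi, deh, efg, efi, ehi

Hence C_0 ≅ Z^9, C_1 ≅ Z^27, C_2 ≅ Z^18.

The boundary map ∂_1: C_1 → C_0 sends each edge [p,q] (with p < q) to q − p. For instance
  ∂fi = i − f.
This gives a 9×27 integer matrix of rank 8; reducing to Smith normal form yields diagonal entries (1,1,1,1,1,1,1,1).

The boundary map ∂_2: C_2 → C_1 acts by ∂[p,q,r] = [q,r] − [p,r] + [p,q]. For instance
  ∂efi = fi − ei + ef,
  ∂ade = de − ae + ad.
As a 27×18 matrix over Z this has rank 18, with invariant factors (1,1,1,1,1,1,1,1,1,1,1,1,1,1,1,1,1,2).

Now H_k = ker ∂_k / im ∂_{k+1}, so:

  H_0: rank C_0 − rank ∂_1 = 9 − 8 = 1, and the invariant factors of ∂_1 are all 1, so H_0 = Z.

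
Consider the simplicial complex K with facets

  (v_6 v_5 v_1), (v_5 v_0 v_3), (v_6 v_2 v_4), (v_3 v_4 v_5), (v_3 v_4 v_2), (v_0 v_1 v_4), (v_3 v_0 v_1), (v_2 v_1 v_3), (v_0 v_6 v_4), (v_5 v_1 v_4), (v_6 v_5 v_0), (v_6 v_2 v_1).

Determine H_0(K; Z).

H_0 ≅ Z.

Fix the vertex order v_0 < v_1 < v_2 < v_3 < v_4 < v_5 < v_6 and write every simplex with vertices in increasing order. Then dim K = 2 and the simplices of K are:

  0-simplices (7): [v_0], [v_1], [v_2], [v_3], [v_4], [v_5], [v_6]
  1-simplices (18): (18 of them)
  2-simplices (12): (12 of them)

giving chain groups C_0 ≅ Z^7, C_1 ≅ Z^18, C_2 ≅ Z^12.

Boundary ∂_1: C_1 → C_0 is given by ∂[p,q] = [q] − [p]. For instance
  ∂[v_2,v_6] = [v_6] − [v_2].
This gives a 7×18 integer matrix of rank 6; reducing to Smith normal form yields diagonal entries (1,1,1,1,1,1).

Boundary ∂_2: C_2 → C_1 acts by ∂[p,q,r] = [q,r] − [p,r] + [p,q]. For instance
  ∂[v_2,v_3,v_4] = [v_3,v_4] − [v_2,v_4] + [v_2,v_3],
  ∂[v_2,v_4,v_6] = [v_4,v_6] − [v_2,v_6] + [v_2,v_4].
The resulting 18×12 matrix has rank 12, and its Smith normal form has invariant factors (1,1,1,1,1,1,1,1,1,1,1,2).

Computing H_k = (kernel of ∂_k) / (image of ∂_{k+1}):

  H_0: rank C_0 − rank ∂_1 = 7 − 6 = 1, and the invariant factors of ∂_1 are all 1, so H_0 ≅ Z.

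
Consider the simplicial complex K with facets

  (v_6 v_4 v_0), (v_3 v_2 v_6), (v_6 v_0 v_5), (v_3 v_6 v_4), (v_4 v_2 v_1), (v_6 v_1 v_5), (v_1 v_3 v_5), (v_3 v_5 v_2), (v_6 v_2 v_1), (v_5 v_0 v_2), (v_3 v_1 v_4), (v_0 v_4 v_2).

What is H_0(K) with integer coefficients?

Fix the vertex order v_0 < v_1 < v_2 < v_3 < v_4 < v_5 < v_6 and write every simplex with vertices in increasing order. Then dim K = 2 and the simplices of K are:

  0-simplices (7): [v_0], [v_1], [v_2], [v_3], [v_4], [v_5], [v_6]
  1-simplices (18): (18 of them)
  2-simplices (12): (12 of them)

Hence C_0 ≅ Z^7, C_1 ≅ Z^18, C_2 ≅ Z^12.

Boundary ∂_1: C_1 → C_0 sends each edge [p,q] (with p < q) to q − p.
This gives a 7×18 integer matrix of rank 6; reducing to Smith normal form yields diagonal entries (1,1,1,1,1,1).

∂_2: C_2 → C_1 maps a triangle to the signed sum of its edges. For instance
  ∂[v_1,v_3,v_5] = [v_3,v_5] − [v_1,v_5] + [v_1,v_3],
  ∂[v_1,v_5,v_6] = [v_5,v_6] − [v_1,v_6] + [v_1,v_5].
The 18×12 boundary matrix has rank 12 and Smith normal form diag(1,1,1,1,1,1,1,1,1,1,1,2).

From H_k ≅ ker(∂_k) / im(∂_{k+1}) we obtain:

  H_0: rank C_0 − rank ∂_1 = 7 − 6 = 1, and the invariant factors of ∂_1 are all 1, so H_0 ≅ Z.

H_0 ≅ Z.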